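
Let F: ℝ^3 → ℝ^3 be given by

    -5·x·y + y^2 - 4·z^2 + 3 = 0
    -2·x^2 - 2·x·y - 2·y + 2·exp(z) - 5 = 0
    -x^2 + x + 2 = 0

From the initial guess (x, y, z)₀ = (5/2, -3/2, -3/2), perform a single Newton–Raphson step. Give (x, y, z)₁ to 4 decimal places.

(2.0625, -2.1113, -3.2662)

At (5/2, -3/2, -3/2): F = (15.0000, -6.553740, -1.7500).
Jacobian J = [[-5·y, -5·x + 2·y, -8·z], [-4·x - 2·y, -2·x - 2, 2·exp(z)], [-2·x + 1, 0, 0]].
At the point, J = [[7.5000, -15.5000, 12.0000], [-7.0000, -7.0000, 0.446260], [-4.0000, 0.0000, 0.0000]] (det J = -308.331860).
Solving J·Δ = −F gives Δ = (-0.4375, -0.6113, -1.7662).
Then the next iterate is (x, y, z)₁ = (2.0625, -2.1113, -3.2662).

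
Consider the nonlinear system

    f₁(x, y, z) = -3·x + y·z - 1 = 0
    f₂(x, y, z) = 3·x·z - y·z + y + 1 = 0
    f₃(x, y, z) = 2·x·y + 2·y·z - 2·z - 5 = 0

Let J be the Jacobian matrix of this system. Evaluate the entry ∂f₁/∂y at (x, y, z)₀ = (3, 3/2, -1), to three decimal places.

-1.000

∂f₁/∂y = z.
At (3, 3/2, -1) this is -1.000.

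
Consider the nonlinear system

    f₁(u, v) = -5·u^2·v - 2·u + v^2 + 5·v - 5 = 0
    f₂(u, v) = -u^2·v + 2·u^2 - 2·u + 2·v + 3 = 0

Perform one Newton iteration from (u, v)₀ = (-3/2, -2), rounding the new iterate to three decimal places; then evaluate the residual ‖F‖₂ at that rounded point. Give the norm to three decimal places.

2.117

At (-3/2, -2): F = (14.500, 11.000).
Jacobian J = [[-10·u·v - 2, -5·u^2 + 2·v + 5], [-2·u·v + 4·u - 2, -u^2 + 2]].
At the point, J = [[-32.000, -10.250], [-14.000, -0.250]] (det J = -135.500).
Solving J·Δ = −F gives Δ = (0.805, -1.100).
Then the next iterate is (u, v)₁ = (-0.695, -3.100).
Re-evaluating at (-0.695, -3.100): F = (-2.01311, 0.65343), so ‖F‖₂ = 2.117.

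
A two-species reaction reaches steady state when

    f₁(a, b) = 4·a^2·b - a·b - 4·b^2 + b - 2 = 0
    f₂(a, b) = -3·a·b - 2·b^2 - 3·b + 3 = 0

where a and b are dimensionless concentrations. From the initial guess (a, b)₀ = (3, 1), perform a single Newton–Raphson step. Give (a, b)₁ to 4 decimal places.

At (3, 1): F = (28.0000, -11.0000).
Jacobian J = [[8·a·b - b, 4·a^2 - a - 8·b + 1], [-3·b, -3·a - 4·b - 3]].
At the point, J = [[23.0000, 26.0000], [-3.0000, -16.0000]] (det J = -290.0000).
Solving J·Δ = −F gives Δ = (-0.5586, -0.5828).
Then the next iterate is (a, b)₁ = (2.4414, 0.4172).

(2.4414, 0.4172)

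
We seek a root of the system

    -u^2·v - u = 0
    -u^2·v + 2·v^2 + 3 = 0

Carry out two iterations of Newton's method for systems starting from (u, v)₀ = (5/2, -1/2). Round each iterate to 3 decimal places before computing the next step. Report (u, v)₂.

(-6.031, -1.785)

At (5/2, -1/2): F = (0.625, 6.625).
Jacobian J = [[-2·u·v - 1, -u^2], [-2·u·v, -u^2 + 4·v]].
At the point, J = [[1.500, -6.250], [2.500, -8.250]] (det J = 3.250).
Solving J·Δ = −F gives Δ = (-11.154, -2.577).
Then the next iterate is (u, v)₁ = (-8.654, -3.077).
Round to (-8.654, -3.077) and repeat: F = (239.09581, 252.37767), J = [[-54.25672, -74.89172], [-53.25672, -87.19972]].
Δ = (2.623, 1.292), so (u, v)₂ = (-6.031, -1.785).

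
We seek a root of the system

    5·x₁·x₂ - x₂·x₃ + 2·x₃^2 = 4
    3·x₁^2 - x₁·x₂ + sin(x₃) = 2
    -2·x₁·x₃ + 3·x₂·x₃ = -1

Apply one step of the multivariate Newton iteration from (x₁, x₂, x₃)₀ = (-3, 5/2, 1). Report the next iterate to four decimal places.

At (-3, 5/2, 1): F = (-42.0000, 33.341471, 14.5000).
Jacobian J = [[5·x₂, 5·x₁ - x₃, -x₂ + 4·x₃], [6·x₁ - x₂, -x₁, cos(x₃)], [-2·x₃, 3·x₃, -2·x₁ + 3·x₂]].
At the point, J = [[12.5000, -16.0000, 1.5000], [-20.5000, 3.0000, 0.540302], [-2.0000, 3.0000, 13.5000]] (det J = -4007.971663).
Solving J·Δ = −F gives Δ = (1.3793, -1.5957, -0.5151).
Then the next iterate is (x₁, x₂, x₃)₁ = (-1.6207, 0.9043, 0.4849).

(-1.6207, 0.9043, 0.4849)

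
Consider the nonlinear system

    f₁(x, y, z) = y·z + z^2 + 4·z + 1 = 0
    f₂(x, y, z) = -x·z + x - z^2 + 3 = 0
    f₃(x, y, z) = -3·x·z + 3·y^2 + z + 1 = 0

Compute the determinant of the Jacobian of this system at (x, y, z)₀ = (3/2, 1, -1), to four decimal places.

J = [[0, z, y + 2·z + 4], [-z + 1, 0, -x - 2·z], [-3·z, 6·y, -3·x + 1]].
At the point, J = [[0.0000, -1.0000, 3.0000], [2.0000, 0.0000, 0.5000], [3.0000, 6.0000, -3.5000]].
det J = 27.5000.

27.5000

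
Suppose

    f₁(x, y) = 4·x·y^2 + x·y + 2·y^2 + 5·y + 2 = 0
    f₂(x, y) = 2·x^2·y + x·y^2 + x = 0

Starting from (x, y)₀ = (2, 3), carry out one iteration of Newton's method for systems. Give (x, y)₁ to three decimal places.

(1.541, 1.581)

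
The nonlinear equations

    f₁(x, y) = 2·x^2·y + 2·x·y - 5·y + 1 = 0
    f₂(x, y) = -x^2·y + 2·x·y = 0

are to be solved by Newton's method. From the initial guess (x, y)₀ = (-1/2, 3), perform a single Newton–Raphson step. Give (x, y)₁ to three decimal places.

(-0.475, 0.182)

At (-1/2, 3): F = (-15.500, -3.750).
Jacobian J = [[4·x·y + 2·y, 2·x^2 + 2·x - 5], [-2·x·y + 2·y, -x^2 + 2·x]].
At the point, J = [[0.000, -5.500], [9.000, -1.250]] (det J = 49.500).
Solving J·Δ = −F gives Δ = (0.025, -2.818).
Then the next iterate is (x, y)₁ = (-0.475, 0.182).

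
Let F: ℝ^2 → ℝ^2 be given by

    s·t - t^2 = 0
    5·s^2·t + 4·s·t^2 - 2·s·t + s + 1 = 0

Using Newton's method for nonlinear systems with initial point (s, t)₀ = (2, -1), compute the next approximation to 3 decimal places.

(1.615, -0.346)

At (2, -1): F = (-3.000, -5.000).
Jacobian J = [[t, s - 2·t], [10·s·t + 4·t^2 - 2·t + 1, 5·s^2 + 8·s·t - 2·s]].
At the point, J = [[-1.000, 4.000], [-13.000, 0.000]] (det J = 52.000).
Solving J·Δ = −F gives Δ = (-0.385, 0.654).
Then the next iterate is (s, t)₁ = (1.615, -0.346).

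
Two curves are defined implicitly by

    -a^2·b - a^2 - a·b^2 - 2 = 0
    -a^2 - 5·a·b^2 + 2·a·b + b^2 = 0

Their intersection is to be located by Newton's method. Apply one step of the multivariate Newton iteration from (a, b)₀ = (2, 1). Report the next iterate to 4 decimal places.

At (2, 1): F = (-12.0000, -9.0000).
Jacobian J = [[-2·a·b - 2·a - b^2, -a^2 - 2·a·b], [-2·a - 5·b^2 + 2·b, -10·a·b + 2·a + 2·b]].
At the point, J = [[-9.0000, -8.0000], [-7.0000, -14.0000]] (det J = 70.0000).
Solving J·Δ = −F gives Δ = (-1.3714, 0.0429).
Then the next iterate is (a, b)₁ = (0.6286, 1.0429).

(0.6286, 1.0429)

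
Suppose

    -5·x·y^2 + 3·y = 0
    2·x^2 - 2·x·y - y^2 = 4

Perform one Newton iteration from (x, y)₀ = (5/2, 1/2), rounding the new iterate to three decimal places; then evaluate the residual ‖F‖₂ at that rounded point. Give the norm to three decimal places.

At (5/2, 1/2): F = (-1.625, 5.750).
Jacobian J = [[-5·y^2, -10·x·y + 3], [4·x - 2·y, -2·x - 2·y]].
At the point, J = [[-1.250, -9.500], [9.000, -6.000]] (det J = 93.000).
Solving J·Δ = −F gives Δ = (-0.692, -0.080).
Then the next iterate is (x, y)₁ = (1.808, 0.420).
Re-evaluating at (1.808, 0.420): F = (-0.33466, 0.84261), so ‖F‖₂ = 0.907.

0.907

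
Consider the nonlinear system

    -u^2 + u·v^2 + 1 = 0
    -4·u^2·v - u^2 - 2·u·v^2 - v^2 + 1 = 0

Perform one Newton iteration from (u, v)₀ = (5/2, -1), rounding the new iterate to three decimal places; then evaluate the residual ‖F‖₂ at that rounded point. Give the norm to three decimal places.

At (5/2, -1): F = (-2.750, 13.750).
Jacobian J = [[-2·u + v^2, 2·u·v], [-8·u·v - 2·u - 2·v^2, -4·u^2 - 4·u·v - 2·v]].
At the point, J = [[-4.000, -5.000], [13.000, -13.000]] (det J = 117.000).
Solving J·Δ = −F gives Δ = (-0.893, 0.165).
Then the next iterate is (u, v)₁ = (1.607, -0.835).
Re-evaluating at (1.607, -0.835): F = (-0.46201, 4.10482), so ‖F‖₂ = 4.131.

4.131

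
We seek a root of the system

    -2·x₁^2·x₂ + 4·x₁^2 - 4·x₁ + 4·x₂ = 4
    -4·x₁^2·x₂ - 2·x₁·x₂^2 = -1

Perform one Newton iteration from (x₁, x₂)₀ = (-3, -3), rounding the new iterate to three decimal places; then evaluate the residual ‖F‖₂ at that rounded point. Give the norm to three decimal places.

53.237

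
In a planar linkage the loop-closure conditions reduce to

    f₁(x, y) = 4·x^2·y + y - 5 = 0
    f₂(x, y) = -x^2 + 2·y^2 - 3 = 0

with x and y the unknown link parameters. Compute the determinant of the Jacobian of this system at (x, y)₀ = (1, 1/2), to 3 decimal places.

18.000

J = [[8·x·y, 4·x^2 + 1], [-2·x, 4·y]].
At the point, J = [[4.000, 5.000], [-2.000, 2.000]].
det J = 18.000.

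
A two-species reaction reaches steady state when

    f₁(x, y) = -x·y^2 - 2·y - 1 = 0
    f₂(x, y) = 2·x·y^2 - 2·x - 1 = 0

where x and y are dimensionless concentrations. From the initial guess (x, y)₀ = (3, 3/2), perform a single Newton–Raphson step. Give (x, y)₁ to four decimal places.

At (3, 3/2): F = (-10.7500, 6.5000).
Jacobian J = [[-y^2, -2·x·y - 2], [2·y^2 - 2, 4·x·y]].
At the point, J = [[-2.2500, -11.0000], [2.5000, 18.0000]] (det J = -13.0000).
Solving J·Δ = −F gives Δ = (-9.3846, 0.9423).
Then the next iterate is (x, y)₁ = (-6.3846, 2.4423).

(-6.3846, 2.4423)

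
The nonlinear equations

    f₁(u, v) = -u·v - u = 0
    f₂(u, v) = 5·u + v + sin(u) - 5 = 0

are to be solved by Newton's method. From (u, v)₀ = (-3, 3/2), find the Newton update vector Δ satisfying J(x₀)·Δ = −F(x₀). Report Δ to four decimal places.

At (-3, 3/2): F = (7.5000, -18.641120).
Jacobian J = [[-v - 1, -u], [cos(u) + 5, 1]].
At the point, J = [[-2.5000, 3.0000], [4.010008, 1.0000]] (det J = -14.530023).
Solving J·Δ = −F gives Δ = (4.3650, 1.1375).

(4.3650, 1.1375)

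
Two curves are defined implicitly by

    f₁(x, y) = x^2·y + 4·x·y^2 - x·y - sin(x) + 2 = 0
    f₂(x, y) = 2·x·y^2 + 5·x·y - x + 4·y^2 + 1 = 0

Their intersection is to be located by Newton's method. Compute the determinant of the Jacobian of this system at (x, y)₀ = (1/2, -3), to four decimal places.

-941.3665

J = [[2·x·y + 4·y^2 - y - cos(x), x^2 + 8·x·y - x], [2·y^2 + 5·y - 1, 4·x·y + 5·x + 8·y]].
At the point, J = [[35.122417, -12.2500], [2.0000, -27.5000]].
det J = -941.3665.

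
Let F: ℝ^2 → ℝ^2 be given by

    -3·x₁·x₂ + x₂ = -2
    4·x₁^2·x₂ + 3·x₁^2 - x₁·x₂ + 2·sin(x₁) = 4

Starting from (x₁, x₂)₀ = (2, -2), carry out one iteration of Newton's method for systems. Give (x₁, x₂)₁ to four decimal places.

(9.5868, 9.5042)

At (2, -2): F = (12.0000, -18.181405).
Jacobian J = [[-3·x₂, -3·x₁ + 1], [8·x₁·x₂ + 6·x₁ - x₂ + 2·cos(x₁), 4·x₁^2 - x₁]].
At the point, J = [[6.0000, -5.0000], [-18.832294, 14.0000]] (det J = -10.161468).
Solving J·Δ = −F gives Δ = (7.5868, 11.5042).
Then the next iterate is (x₁, x₂)₁ = (9.5868, 9.5042).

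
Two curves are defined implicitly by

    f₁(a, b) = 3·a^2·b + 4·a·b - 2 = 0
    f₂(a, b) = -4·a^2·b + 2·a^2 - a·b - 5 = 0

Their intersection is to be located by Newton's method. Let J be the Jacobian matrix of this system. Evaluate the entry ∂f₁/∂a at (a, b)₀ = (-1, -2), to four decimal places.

4.0000

∂f₁/∂a = 6·a·b + 4·b.
At (-1, -2) this is 4.0000.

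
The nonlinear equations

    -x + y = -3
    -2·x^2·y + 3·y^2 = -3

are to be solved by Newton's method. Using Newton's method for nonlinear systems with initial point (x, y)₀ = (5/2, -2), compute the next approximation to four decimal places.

(3.2222, 0.2222)

At (5/2, -2): F = (-1.5000, 40.0000).
Jacobian J = [[-1, 1], [-4·x·y, -2·x^2 + 6·y]].
At the point, J = [[-1.0000, 1.0000], [20.0000, -24.5000]] (det J = 4.5000).
Solving J·Δ = −F gives Δ = (0.7222, 2.2222).
Then the next iterate is (x, y)₁ = (3.2222, 0.2222).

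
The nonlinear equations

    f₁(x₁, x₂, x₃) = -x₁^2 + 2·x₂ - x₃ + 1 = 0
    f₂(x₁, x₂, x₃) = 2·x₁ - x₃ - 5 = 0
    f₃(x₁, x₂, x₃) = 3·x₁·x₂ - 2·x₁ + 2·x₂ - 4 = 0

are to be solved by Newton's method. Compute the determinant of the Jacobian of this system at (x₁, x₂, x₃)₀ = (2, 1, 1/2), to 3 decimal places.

J = [[-2·x₁, 2, -1], [2, 0, -1], [3·x₂ - 2, 3·x₁ + 2, 0]].
At the point, J = [[-4.000, 2.000, -1.000], [2.000, 0.000, -1.000], [1.000, 8.000, 0.000]].
det J = -50.000.

-50.000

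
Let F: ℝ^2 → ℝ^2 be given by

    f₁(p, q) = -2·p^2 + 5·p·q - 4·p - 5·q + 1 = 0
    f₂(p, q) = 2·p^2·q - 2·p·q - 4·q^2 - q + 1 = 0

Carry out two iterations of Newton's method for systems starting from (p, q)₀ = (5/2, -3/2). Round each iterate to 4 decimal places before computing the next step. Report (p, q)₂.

At (5/2, -3/2): F = (-32.7500, -17.7500).
Jacobian J = [[-4·p + 5·q - 4, 5·p - 5], [4·p·q - 2·q, 2·p^2 - 2·p - 8·q - 1]].
At the point, J = [[-21.5000, 7.5000], [-12.0000, 18.5000]] (det J = -307.7500).
Solving J·Δ = −F gives Δ = (-1.5361, -0.0370).
Then the next iterate is (p, q)₁ = (0.9639, -1.5370).
Round to (0.9639, -1.5370) and repeat: F = (-4.436378, -6.805511), J = [[-15.5406, -0.1805], [-2.852057, 11.226406]].
Δ = (-0.2917, 0.5321), so (p, q)₂ = (0.6722, -1.0049).

(0.6722, -1.0049)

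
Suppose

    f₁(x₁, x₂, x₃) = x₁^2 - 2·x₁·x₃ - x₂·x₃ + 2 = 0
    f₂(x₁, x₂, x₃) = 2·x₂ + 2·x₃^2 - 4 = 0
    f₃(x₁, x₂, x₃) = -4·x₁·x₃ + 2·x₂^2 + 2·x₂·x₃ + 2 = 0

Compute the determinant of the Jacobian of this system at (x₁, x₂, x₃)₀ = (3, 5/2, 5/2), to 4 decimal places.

J = [[2·x₁ - 2·x₃, -x₃, -2·x₁ - x₂], [0, 2, 4·x₃], [-4·x₃, 4·x₂ + 2·x₃, -4·x₁ + 2·x₂]].
At the point, J = [[1.0000, -2.5000, -8.5000], [0.0000, 2.0000, 10.0000], [-10.0000, 15.0000, -7.0000]].
det J = -84.0000.

-84.0000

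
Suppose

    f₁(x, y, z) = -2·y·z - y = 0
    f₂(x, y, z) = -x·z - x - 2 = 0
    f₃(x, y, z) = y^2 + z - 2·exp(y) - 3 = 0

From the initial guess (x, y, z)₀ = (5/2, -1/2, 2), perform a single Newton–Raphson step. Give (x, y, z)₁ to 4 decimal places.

At (5/2, -1/2, 2): F = (2.5000, -9.5000, -1.963061).
Jacobian J = [[0, -2·z - 1, -2·y], [-z - 1, 0, -x], [0, 2·y - 2·exp(y), 1]].
At the point, J = [[0.0000, -5.0000, 1.0000], [-3.0000, 0.0000, -2.5000], [0.0000, -2.213061, 1.0000]] (det J = -8.360816).
Solving J·Δ = −F gives Δ = (-7.7559, 1.6014, 5.5071).
Then the next iterate is (x, y, z)₁ = (-5.2559, 1.1014, 7.5071).

(-5.2559, 1.1014, 7.5071)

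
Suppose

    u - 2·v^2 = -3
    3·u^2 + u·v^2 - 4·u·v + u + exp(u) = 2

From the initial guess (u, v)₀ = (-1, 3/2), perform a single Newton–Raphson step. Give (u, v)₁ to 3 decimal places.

At (-1, 3/2): F = (-2.500, 4.11788).
Jacobian J = [[1, -4·v], [6·u + v^2 - 4·v + exp(u) + 1, 2·u·v - 4·u]].
At the point, J = [[1.000, -6.000], [-8.38212, 1.000]] (det J = -49.29272).
Solving J·Δ = −F gives Δ = (0.451, -0.342).
Then the next iterate is (u, v)₁ = (-0.549, 1.158).

(-0.549, 1.158)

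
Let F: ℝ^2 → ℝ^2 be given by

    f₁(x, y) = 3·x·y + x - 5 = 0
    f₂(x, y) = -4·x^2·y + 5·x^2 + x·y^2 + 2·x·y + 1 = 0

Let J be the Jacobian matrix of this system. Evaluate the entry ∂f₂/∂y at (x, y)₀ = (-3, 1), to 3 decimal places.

∂f₂/∂y = -4·x^2 + 2·x·y + 2·x.
At (-3, 1) this is -48.000.

-48.000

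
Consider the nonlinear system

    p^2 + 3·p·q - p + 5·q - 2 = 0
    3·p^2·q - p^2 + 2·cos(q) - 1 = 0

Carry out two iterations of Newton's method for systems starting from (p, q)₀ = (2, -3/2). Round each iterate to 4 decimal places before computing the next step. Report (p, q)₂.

(1.5594, 0.1152)

At (2, -3/2): F = (-16.5000, -22.858526).
Jacobian J = [[2·p + 3·q - 1, 3·p + 5], [6·p·q - 2·p, 3·p^2 - 2·sin(q)]].
At the point, J = [[-1.5000, 11.0000], [-22.0000, 13.994990]] (det J = 221.007515).
Solving J·Δ = −F gives Δ = (-0.0929, 1.4873).
Then the next iterate is (p, q)₁ = (1.9071, -0.0127).
Round to (1.9071, -0.0127) and repeat: F = (-0.406230, -2.775763), J = [[2.7761, 10.7213], [-3.959521, 10.936491]].
Δ = (-0.3477, 0.1279), so (p, q)₂ = (1.5594, 0.1152).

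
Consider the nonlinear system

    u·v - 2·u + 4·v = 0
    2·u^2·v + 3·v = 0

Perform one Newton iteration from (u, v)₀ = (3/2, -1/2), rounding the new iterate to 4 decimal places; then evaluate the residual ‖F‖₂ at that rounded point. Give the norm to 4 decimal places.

591.0372

At (3/2, -1/2): F = (-5.7500, -3.7500).
Jacobian J = [[v - 2, u + 4], [4·u·v, 2·u^2 + 3]].
At the point, J = [[-2.5000, 5.5000], [-3.0000, 7.5000]] (det J = -2.2500).
Solving J·Δ = −F gives Δ = (-10.0000, -3.5000).
Then the next iterate is (u, v)₁ = (-8.5000, -4.0000).
Re-evaluating at (-8.5000, -4.0000): F = (35.0000, -590.0000), so ‖F‖₂ = 591.0372.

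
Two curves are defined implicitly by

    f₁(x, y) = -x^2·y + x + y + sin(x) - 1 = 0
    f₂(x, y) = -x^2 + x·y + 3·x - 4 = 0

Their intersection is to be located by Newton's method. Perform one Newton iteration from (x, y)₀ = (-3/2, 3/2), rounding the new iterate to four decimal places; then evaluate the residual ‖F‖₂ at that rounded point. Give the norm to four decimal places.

At (-3/2, 3/2): F = (-5.372495, -13.0000).
Jacobian J = [[-2·x·y + cos(x) + 1, -x^2 + 1], [-2·x + y + 3, x]].
At the point, J = [[5.570737, -1.2500], [7.5000, -1.5000]] (det J = 1.018894).
Solving J·Δ = −F gives Δ = (8.0394, 31.5301).
Then the next iterate is (x, y)₁ = (6.5394, 33.0301).
Re-evaluating at (6.5394, 33.0301): F = (-1373.668096, 188.851484), so ‖F‖₂ = 1386.5890.

1386.5890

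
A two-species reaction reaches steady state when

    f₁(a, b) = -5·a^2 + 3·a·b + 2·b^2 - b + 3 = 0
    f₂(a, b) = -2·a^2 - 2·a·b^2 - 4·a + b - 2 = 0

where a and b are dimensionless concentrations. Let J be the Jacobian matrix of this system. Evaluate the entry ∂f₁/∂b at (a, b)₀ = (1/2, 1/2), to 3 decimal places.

2.500

∂f₁/∂b = 3·a + 4·b - 1.
At (1/2, 1/2) this is 2.500.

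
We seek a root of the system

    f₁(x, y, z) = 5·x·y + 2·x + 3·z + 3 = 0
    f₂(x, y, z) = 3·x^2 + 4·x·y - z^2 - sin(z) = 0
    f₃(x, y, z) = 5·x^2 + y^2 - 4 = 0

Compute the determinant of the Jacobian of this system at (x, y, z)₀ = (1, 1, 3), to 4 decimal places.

-240.3603

J = [[5·y + 2, 5·x, 3], [6·x + 4·y, 4·x, -2·z - cos(z)], [10·x, 2·y, 0]].
At the point, J = [[7.0000, 5.0000, 3.0000], [10.0000, 4.0000, -5.010008], [10.0000, 2.0000, 0.0000]].
det J = -240.3603.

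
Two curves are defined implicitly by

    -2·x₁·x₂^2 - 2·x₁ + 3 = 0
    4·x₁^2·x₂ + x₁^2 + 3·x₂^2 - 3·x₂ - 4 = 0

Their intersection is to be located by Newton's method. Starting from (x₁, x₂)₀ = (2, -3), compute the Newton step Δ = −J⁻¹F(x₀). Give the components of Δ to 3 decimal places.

(-0.409, 1.201)

At (2, -3): F = (-37.000, -12.000).
Jacobian J = [[-2·x₂^2 - 2, -4·x₁·x₂], [8·x₁·x₂ + 2·x₁, 4·x₁^2 + 6·x₂ - 3]].
At the point, J = [[-20.000, 24.000], [-44.000, -5.000]] (det J = 1156.000).
Solving J·Δ = −F gives Δ = (-0.409, 1.201).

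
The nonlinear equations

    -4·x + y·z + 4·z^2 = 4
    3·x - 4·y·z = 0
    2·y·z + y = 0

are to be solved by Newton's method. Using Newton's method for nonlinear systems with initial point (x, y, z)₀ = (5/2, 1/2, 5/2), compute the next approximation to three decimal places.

(-0.119, 0.178, 1.431)

At (5/2, 1/2, 5/2): F = (12.250, 2.500, 3.000).
Jacobian J = [[-4, z, y + 8·z], [3, -4·z, -4·y], [0, 2·z + 1, 2·y]].
At the point, J = [[-4.000, 2.500, 20.500], [3.000, -10.000, -2.000], [0.000, 6.000, 1.000]] (det J = 353.500).
Solving J·Δ = −F gives Δ = (-2.619, -0.322, -1.069).
Then the next iterate is (x, y, z)₁ = (-0.119, 0.178, 1.431).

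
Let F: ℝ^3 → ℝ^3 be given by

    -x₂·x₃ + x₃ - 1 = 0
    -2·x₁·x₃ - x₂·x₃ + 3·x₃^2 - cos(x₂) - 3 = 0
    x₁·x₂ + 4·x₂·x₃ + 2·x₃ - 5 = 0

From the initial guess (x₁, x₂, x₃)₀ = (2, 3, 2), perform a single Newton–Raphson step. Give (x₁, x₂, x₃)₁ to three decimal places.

(1.320, 0.990, 1.510)

At (2, 3, 2): F = (-5.000, -4.01001, 29.000).
Jacobian J = [[0, -x₃, -x₂ + 1], [-2·x₃, -x₃ + sin(x₂), -2·x₁ - x₂ + 6·x₃], [x₂, x₁ + 4·x₃, 4·x₂ + 2]].
At the point, J = [[0.000, -2.000, -2.000], [-4.000, -1.85888, 5.000], [3.000, 10.000, 14.000]] (det J = -73.15328).
Solving J·Δ = −F gives Δ = (-0.680, -2.010, -0.490).
Then the next iterate is (x₁, x₂, x₃)₁ = (1.320, 0.990, 1.510).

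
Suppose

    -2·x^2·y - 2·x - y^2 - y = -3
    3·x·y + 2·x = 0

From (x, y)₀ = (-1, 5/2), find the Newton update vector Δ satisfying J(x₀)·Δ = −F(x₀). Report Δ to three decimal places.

(0.957, -0.137)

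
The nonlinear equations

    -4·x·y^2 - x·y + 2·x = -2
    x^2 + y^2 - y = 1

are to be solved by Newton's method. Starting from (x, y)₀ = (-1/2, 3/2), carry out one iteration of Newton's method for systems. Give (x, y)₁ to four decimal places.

At (-1/2, 3/2): F = (6.2500, 0.0000).
Jacobian J = [[-4·y^2 - y + 2, -8·x·y - x], [2·x, 2·y - 1]].
At the point, J = [[-8.5000, 6.5000], [-1.0000, 2.0000]] (det J = -10.5000).
Solving J·Δ = −F gives Δ = (1.1905, 0.5952).
Then the next iterate is (x, y)₁ = (0.6905, 2.0952).

(0.6905, 2.0952)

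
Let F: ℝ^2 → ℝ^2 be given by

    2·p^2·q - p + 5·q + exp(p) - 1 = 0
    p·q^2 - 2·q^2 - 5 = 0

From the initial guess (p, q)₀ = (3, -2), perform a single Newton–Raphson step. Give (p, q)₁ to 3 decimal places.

(4.972, -0.278)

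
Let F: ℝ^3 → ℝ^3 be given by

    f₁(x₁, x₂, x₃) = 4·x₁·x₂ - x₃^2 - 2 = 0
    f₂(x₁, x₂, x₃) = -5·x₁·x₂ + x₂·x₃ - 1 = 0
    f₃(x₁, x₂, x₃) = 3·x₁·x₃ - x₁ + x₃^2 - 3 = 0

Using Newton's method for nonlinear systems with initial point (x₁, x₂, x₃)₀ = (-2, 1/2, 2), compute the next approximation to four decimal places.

At (-2, 1/2, 2): F = (-10.0000, 5.0000, -9.0000).
Jacobian J = [[4·x₂, 4·x₁, -2·x₃], [-5·x₂, -5·x₁ + x₃, x₂], [3·x₃ - 1, 0, 3·x₁ + 2·x₃]].
At the point, J = [[2.0000, -8.0000, -4.0000], [-2.5000, 12.0000, 0.5000], [5.0000, 0.0000, -2.0000]] (det J = 212.0000).
Solving J·Δ = −F gives Δ = (1.1132, -0.1132, -1.7170).
Then the next iterate is (x₁, x₂, x₃)₁ = (-0.8868, 0.3868, 0.2830).

(-0.8868, 0.3868, 0.2830)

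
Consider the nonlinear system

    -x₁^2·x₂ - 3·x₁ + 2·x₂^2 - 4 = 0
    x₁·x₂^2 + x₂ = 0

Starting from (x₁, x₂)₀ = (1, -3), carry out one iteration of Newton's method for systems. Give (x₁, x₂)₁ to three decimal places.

(0.922, -1.941)

At (1, -3): F = (14.000, 6.000).
Jacobian J = [[-2·x₁·x₂ - 3, -x₁^2 + 4·x₂], [x₂^2, 2·x₁·x₂ + 1]].
At the point, J = [[3.000, -13.000], [9.000, -5.000]] (det J = 102.000).
Solving J·Δ = −F gives Δ = (-0.078, 1.059).
Then the next iterate is (x₁, x₂)₁ = (0.922, -1.941).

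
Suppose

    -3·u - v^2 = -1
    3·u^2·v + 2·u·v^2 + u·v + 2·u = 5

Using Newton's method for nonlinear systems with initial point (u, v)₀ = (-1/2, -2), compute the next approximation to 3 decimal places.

At (-1/2, -2): F = (-1.500, -10.500).
Jacobian J = [[-3, -2·v], [6·u·v + 2·v^2 + v + 2, 3·u^2 + 4·u·v + u]].
At the point, J = [[-3.000, 4.000], [14.000, 4.250]] (det J = -68.750).
Solving J·Δ = −F gives Δ = (0.518, 0.764).
Then the next iterate is (u, v)₁ = (0.018, -1.236).

(0.018, -1.236)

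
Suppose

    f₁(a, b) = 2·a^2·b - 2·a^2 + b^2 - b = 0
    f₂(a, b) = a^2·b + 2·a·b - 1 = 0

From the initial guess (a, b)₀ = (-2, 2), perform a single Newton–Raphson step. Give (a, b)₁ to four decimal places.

At (-2, 2): F = (10.0000, -1.0000).
Jacobian J = [[4·a·b - 4·a, 2·a^2 + 2·b - 1], [2·a·b + 2·b, a^2 + 2·a]].
At the point, J = [[-8.0000, 11.0000], [-4.0000, 0.0000]] (det J = 44.0000).
Solving J·Δ = −F gives Δ = (-0.2500, -1.0909).
Then the next iterate is (a, b)₁ = (-2.2500, 0.9091).

(-2.2500, 0.9091)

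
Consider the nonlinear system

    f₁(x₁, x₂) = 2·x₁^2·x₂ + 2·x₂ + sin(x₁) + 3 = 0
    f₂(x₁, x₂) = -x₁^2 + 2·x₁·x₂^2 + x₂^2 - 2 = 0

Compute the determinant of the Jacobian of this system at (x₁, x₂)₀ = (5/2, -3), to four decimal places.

920.3412

J = [[4·x₁·x₂ + cos(x₁), 2·x₁^2 + 2], [-2·x₁ + 2·x₂^2, 4·x₁·x₂ + 2·x₂]].
At the point, J = [[-30.801144, 14.5000], [13.0000, -36.0000]].
det J = 920.3412.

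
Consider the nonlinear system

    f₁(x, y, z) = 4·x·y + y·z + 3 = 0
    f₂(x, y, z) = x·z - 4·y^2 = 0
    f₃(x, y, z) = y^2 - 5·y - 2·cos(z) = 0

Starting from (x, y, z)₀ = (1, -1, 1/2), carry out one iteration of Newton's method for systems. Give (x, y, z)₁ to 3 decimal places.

(1.378, -0.494, -0.235)

At (1, -1, 1/2): F = (-1.500, -3.500, 4.24483).
Jacobian J = [[4·y, 4·x + z, y], [z, -8·y, x], [0, 2·y - 5, 2·sin(z)]].
At the point, J = [[-4.000, 4.500, -1.000], [0.500, 8.000, 1.000], [0.000, -7.000, 0.95885]] (det J = -57.34065).
Solving J·Δ = −F gives Δ = (0.378, 0.506, -0.735).
Then the next iterate is (x, y, z)₁ = (1.378, -0.494, -0.235).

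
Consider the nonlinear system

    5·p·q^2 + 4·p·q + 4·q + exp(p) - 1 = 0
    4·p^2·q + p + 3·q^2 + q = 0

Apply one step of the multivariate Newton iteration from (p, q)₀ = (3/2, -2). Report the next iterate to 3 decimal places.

(1.182, -1.588)

At (3/2, -2): F = (13.48169, -6.500).
Jacobian J = [[5·q^2 + 4·q + exp(p), 10·p·q + 4·p + 4], [8·p·q + 1, 4·p^2 + 6·q + 1]].
At the point, J = [[16.48169, -20.000], [-23.000, -2.000]] (det J = -492.96338).
Solving J·Δ = −F gives Δ = (-0.318, 0.412).
Then the next iterate is (p, q)₁ = (1.182, -1.588).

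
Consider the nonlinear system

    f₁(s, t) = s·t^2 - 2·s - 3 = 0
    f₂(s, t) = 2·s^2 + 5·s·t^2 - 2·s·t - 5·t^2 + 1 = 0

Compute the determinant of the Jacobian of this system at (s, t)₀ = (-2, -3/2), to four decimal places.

J = [[t^2 - 2, 2·s·t], [4·s + 5·t^2 - 2·t, 10·s·t - 2·s - 10·t]].
At the point, J = [[0.2500, 6.0000], [6.2500, 49.0000]].
det J = -25.2500.

-25.2500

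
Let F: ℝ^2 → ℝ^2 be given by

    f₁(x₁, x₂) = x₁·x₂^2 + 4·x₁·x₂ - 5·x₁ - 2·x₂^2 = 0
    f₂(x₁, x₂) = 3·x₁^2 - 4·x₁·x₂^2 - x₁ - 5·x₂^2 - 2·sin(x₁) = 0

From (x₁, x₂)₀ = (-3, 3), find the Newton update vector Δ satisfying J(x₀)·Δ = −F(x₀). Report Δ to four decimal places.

(0.7370, -1.2907)

At (-3, 3): F = (-66.0000, 93.282240).
Jacobian J = [[x₂^2 + 4·x₂ - 5, 2·x₁·x₂ + 4·x₁ - 4·x₂], [6·x₁ - 4·x₂^2 - 2·cos(x₁) - 1, -8·x₁·x₂ - 10·x₂]].
At the point, J = [[16.0000, -42.0000], [-53.020015, 42.0000]] (det J = -1554.840630).
Solving J·Δ = −F gives Δ = (0.7370, -1.2907).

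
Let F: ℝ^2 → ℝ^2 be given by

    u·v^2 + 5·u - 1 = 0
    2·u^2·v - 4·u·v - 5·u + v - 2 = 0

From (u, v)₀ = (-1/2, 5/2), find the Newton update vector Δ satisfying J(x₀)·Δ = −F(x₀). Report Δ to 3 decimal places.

(-0.006, -2.676)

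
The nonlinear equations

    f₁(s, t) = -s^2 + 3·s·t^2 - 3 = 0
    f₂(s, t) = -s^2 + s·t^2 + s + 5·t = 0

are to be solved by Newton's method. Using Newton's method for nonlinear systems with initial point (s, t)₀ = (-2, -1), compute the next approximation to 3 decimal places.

(2.333, -2.444)

At (-2, -1): F = (-13.000, -13.000).
Jacobian J = [[-2·s + 3·t^2, 6·s·t], [-2·s + t^2 + 1, 2·s·t + 5]].
At the point, J = [[7.000, 12.000], [6.000, 9.000]] (det J = -9.000).
Solving J·Δ = −F gives Δ = (4.333, -1.444).
Then the next iterate is (s, t)₁ = (2.333, -2.444).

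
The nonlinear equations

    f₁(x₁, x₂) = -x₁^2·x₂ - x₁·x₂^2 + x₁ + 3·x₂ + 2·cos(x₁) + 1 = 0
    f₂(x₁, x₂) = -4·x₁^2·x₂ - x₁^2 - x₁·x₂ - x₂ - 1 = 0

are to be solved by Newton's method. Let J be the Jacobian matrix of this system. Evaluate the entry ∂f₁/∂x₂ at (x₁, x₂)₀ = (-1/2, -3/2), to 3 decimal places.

1.250

∂f₁/∂x₂ = -x₁^2 - 2·x₁·x₂ + 3.
At (-1/2, -3/2) this is 1.250.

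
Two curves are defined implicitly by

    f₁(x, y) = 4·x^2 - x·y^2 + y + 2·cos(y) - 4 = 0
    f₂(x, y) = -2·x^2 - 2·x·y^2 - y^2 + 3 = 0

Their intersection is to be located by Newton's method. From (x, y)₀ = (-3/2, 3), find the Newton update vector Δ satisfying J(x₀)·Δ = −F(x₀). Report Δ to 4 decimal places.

At (-3/2, 3): F = (19.520015, 16.5000).
Jacobian J = [[8·x - y^2, -2·x·y - 2·sin(y) + 1], [-4·x - 2·y^2, -4·x·y - 2·y]].
At the point, J = [[-21.0000, 9.717760], [-12.0000, 12.0000]] (det J = -135.386880).
Solving J·Δ = −F gives Δ = (0.5458, -0.8292).

(0.5458, -0.8292)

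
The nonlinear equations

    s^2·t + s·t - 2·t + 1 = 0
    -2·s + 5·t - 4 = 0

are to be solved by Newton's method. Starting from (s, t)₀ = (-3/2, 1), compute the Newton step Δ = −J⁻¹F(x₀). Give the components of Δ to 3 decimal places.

At (-3/2, 1): F = (-0.250, 4.000).
Jacobian J = [[2·s·t + t, s^2 + s - 2], [-2, 5]].
At the point, J = [[-2.000, -1.250], [-2.000, 5.000]] (det J = -12.500).
Solving J·Δ = −F gives Δ = (0.300, -0.680).

(0.300, -0.680)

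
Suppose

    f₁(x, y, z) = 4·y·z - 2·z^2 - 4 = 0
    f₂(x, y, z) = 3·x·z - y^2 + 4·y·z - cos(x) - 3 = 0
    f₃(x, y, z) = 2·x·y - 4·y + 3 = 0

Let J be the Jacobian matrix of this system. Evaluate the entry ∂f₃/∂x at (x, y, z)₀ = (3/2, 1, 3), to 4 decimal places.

2.0000

∂f₃/∂x = 2·y.
At (3/2, 1, 3) this is 2.0000.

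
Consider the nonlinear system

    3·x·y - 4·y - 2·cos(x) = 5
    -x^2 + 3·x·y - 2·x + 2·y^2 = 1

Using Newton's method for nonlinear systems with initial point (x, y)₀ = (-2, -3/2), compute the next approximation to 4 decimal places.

(-1.9019, -0.4788)

At (-2, -3/2): F = (10.832294, 12.5000).
Jacobian J = [[3·y + 2·sin(x), 3·x - 4], [-2·x + 3·y - 2, 3·x + 4·y]].
At the point, J = [[-6.318595, -10.0000], [-2.5000, -12.0000]] (det J = 50.823138).
Solving J·Δ = −F gives Δ = (0.0981, 1.0212).
Then the next iterate is (x, y)₁ = (-1.9019, -0.4788).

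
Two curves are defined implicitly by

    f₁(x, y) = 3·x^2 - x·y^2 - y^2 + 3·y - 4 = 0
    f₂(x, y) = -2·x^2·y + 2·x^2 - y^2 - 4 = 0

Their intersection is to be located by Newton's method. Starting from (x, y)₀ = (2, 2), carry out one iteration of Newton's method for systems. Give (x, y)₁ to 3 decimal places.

(1.000, 1.333)

At (2, 2): F = (2.000, -16.000).
Jacobian J = [[6·x - y^2, -2·x·y - 2·y + 3], [-4·x·y + 4·x, -2·x^2 - 2·y]].
At the point, J = [[8.000, -9.000], [-8.000, -12.000]] (det J = -168.000).
Solving J·Δ = −F gives Δ = (-1.000, -0.667).
Then the next iterate is (x, y)₁ = (1.000, 1.333).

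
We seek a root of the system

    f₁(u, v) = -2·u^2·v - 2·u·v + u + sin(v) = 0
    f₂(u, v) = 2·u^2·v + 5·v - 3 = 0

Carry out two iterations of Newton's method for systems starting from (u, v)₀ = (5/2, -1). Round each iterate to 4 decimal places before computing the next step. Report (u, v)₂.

At (5/2, -1): F = (19.158529, -20.5000).
Jacobian J = [[-4·u·v - 2·v + 1, -2·u^2 - 2·u + cos(v)], [4·u·v, 2·u^2 + 5]].
At the point, J = [[13.0000, -16.959698], [-10.0000, 17.5000]] (det J = 57.903023).
Solving J·Δ = −F gives Δ = (0.2141, 1.2938).
Then the next iterate is (u, v)₁ = (2.7141, 0.2938).
Round to (2.7141, 0.2938) and repeat: F = (-2.919574, 2.797461), J = [[-2.777210, -19.203727], [3.189610, 19.732678]].
Δ = (0.6029, -0.2392), so (u, v)₂ = (3.3170, 0.0546).

(3.3170, 0.0546)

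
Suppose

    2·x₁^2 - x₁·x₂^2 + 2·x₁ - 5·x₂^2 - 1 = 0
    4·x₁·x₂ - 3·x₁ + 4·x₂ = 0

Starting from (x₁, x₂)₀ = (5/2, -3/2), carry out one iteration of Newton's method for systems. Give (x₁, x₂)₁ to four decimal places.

At (5/2, -3/2): F = (-0.3750, -28.5000).
Jacobian J = [[4·x₁ - x₂^2 + 2, -2·x₁·x₂ - 10·x₂], [4·x₂ - 3, 4·x₁ + 4]].
At the point, J = [[9.7500, 22.5000], [-9.0000, 14.0000]] (det J = 339.0000).
Solving J·Δ = −F gives Δ = (-1.8761, 0.8296).
Then the next iterate is (x₁, x₂)₁ = (0.6239, -0.6704).

(0.6239, -0.6704)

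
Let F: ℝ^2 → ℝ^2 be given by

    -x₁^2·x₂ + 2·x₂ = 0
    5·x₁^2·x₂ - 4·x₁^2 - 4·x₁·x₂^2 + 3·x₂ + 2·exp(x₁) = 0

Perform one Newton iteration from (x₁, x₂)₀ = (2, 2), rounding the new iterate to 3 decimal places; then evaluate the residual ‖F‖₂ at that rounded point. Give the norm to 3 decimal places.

At (2, 2): F = (-4.000, 12.77811).
Jacobian J = [[-2·x₁·x₂, -x₁^2 + 2], [10·x₁·x₂ - 8·x₁ - 4·x₂^2 + 2·exp(x₁), 5·x₁^2 - 8·x₁·x₂ + 3]].
At the point, J = [[-8.000, -2.000], [22.77811, -9.000]] (det J = 117.55622).
Solving J·Δ = −F gives Δ = (-0.524, 0.095).
Then the next iterate is (x₁, x₂)₁ = (1.476, 2.095).
Re-evaluating at (1.476, 2.095): F = (-0.37412, 3.22929), so ‖F‖₂ = 3.251.

3.251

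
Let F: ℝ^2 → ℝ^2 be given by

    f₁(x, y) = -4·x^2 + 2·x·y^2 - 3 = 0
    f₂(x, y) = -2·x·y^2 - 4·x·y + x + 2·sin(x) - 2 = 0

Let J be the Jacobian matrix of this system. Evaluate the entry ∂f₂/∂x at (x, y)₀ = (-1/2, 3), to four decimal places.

-27.2448

∂f₂/∂x = -2·y^2 - 4·y + 2·cos(x) + 1.
At (-1/2, 3) this is -27.2448.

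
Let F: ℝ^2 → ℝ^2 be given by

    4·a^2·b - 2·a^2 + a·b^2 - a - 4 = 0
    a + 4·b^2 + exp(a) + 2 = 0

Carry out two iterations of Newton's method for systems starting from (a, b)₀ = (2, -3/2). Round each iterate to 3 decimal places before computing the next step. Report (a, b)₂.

(-1.400, -2.620)

At (2, -3/2): F = (-33.500, 20.38906).
Jacobian J = [[8·a·b - 4·a + b^2 - 1, 4·a^2 + 2·a·b], [exp(a) + 1, 8·b]].
At the point, J = [[-30.750, 10.000], [8.38906, -12.000]] (det J = 285.10944).
Solving J·Δ = −F gives Δ = (-0.695, 1.213).
Then the next iterate is (a, b)₁ = (1.305, -0.287).
Round to (1.305, -0.287) and repeat: F = (-10.55863, 7.32217), J = [[-9.13391, 6.06303], [4.68769, -2.296]].
Δ = (-2.705, -2.333), so (a, b)₂ = (-1.400, -2.620).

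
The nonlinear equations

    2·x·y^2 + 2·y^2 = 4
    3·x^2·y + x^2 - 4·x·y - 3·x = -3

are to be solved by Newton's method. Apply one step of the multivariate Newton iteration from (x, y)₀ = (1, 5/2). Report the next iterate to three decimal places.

(1.097, 1.389)

At (1, 5/2): F = (21.000, -1.500).
Jacobian J = [[2·y^2, 4·x·y + 4·y], [6·x·y + 2·x - 4·y - 3, 3·x^2 - 4·x]].
At the point, J = [[12.500, 20.000], [4.000, -1.000]] (det J = -92.500).
Solving J·Δ = −F gives Δ = (0.097, -1.111).
Then the next iterate is (x, y)₁ = (1.097, 1.389).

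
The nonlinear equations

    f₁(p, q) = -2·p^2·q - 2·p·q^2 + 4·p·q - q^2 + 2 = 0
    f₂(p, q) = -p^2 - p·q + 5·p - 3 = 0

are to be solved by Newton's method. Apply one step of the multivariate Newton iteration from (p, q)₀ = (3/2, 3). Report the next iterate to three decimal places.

(1.972, 1.185)

At (3/2, 3): F = (-29.500, -2.250).
Jacobian J = [[-4·p·q - 2·q^2 + 4·q, -2·p^2 - 4·p·q + 4·p - 2·q], [-2·p - q + 5, -p]].
At the point, J = [[-24.000, -22.500], [-1.000, -1.500]] (det J = 13.500).
Solving J·Δ = −F gives Δ = (0.472, -1.815).
Then the next iterate is (p, q)₁ = (1.972, 1.185).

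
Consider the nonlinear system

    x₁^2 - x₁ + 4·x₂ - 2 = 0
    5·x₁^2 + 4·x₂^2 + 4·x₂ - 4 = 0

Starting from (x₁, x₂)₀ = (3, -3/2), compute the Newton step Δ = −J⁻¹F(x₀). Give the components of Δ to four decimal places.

(-1.0000, 1.7500)

At (3, -3/2): F = (-2.0000, 44.0000).
Jacobian J = [[2·x₁ - 1, 4], [10·x₁, 8·x₂ + 4]].
At the point, J = [[5.0000, 4.0000], [30.0000, -8.0000]] (det J = -160.0000).
Solving J·Δ = −F gives Δ = (-1.0000, 1.7500).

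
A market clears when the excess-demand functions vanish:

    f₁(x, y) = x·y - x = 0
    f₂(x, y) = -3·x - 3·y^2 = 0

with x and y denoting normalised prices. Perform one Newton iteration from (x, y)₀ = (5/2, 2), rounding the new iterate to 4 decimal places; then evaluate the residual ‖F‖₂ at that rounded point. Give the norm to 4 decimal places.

At (5/2, 2): F = (2.5000, -19.5000).
Jacobian J = [[y - 1, x], [-3, -6·y]].
At the point, J = [[1.0000, 2.5000], [-3.0000, -12.0000]] (det J = -4.5000).
Solving J·Δ = −F gives Δ = (4.1667, -2.6667).
Then the next iterate is (x, y)₁ = (6.6667, -0.6667).
Re-evaluating at (6.6667, -0.6667): F = (-11.111389, -21.333567), so ‖F‖₂ = 24.0538.

24.0538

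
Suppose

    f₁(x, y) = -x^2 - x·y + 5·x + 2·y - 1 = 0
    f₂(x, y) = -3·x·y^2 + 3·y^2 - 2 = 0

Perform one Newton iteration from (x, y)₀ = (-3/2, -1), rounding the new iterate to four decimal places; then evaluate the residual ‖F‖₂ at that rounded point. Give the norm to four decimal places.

2.5780

At (-3/2, -1): F = (-14.2500, 5.5000).
Jacobian J = [[-2·x - y + 5, -x + 2], [-3·y^2, -6·x·y + 6·y]].
At the point, J = [[9.0000, 3.5000], [-3.0000, -15.0000]] (det J = -124.5000).
Solving J·Δ = −F gives Δ = (1.5622, 0.0542).
Then the next iterate is (x, y)₁ = (0.0622, -0.9458).
Re-evaluating at (0.0622, -0.9458): F = (-2.525640, 0.516692), so ‖F‖₂ = 2.5780.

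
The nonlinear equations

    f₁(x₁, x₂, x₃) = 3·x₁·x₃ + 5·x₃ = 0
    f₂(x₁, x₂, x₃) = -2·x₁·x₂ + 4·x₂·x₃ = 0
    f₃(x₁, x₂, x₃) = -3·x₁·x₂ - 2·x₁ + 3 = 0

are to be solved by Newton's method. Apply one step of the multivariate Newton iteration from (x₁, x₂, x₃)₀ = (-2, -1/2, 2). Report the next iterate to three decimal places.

(-3.000, -1.250, -6.000)

At (-2, -1/2, 2): F = (-2.000, -6.000, 4.000).
Jacobian J = [[3·x₃, 0, 3·x₁ + 5], [-2·x₂, -2·x₁ + 4·x₃, 4·x₂], [-3·x₂ - 2, -3·x₁, 0]].
At the point, J = [[6.000, 0.000, -1.000], [1.000, 12.000, -2.000], [-0.500, 6.000, 0.000]] (det J = 60.000).
Solving J·Δ = −F gives Δ = (-1.000, -0.750, -8.000).
Then the next iterate is (x₁, x₂, x₃)₁ = (-3.000, -1.250, -6.000).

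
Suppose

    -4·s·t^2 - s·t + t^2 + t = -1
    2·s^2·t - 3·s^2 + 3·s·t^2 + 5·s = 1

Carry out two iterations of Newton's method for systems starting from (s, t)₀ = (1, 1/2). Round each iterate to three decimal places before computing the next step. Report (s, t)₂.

At (1, 1/2): F = (0.250, 2.750).
Jacobian J = [[-4·t^2 - t, -8·s·t - s + 2·t + 1], [4·s·t - 6·s + 3·t^2 + 5, 2·s^2 + 6·s·t]].
At the point, J = [[-1.500, -3.000], [1.750, 5.000]] (det J = -2.250).
Solving J·Δ = −F gives Δ = (4.222, -2.028).
Then the next iterate is (s, t)₁ = (5.222, -1.528).
Round to (5.222, -1.528) and repeat: F = (-38.98297, -103.45606), J = [[-7.81114, 56.55573], [-51.24451, 6.66327]].
Δ = (-1.965, 0.418), so (s, t)₂ = (3.257, -1.110).

(3.257, -1.110)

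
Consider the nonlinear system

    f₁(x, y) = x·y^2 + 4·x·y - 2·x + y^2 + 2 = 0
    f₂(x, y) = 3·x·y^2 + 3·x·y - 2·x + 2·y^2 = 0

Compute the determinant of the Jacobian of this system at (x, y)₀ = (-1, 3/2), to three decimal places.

-0.500

J = [[y^2 + 4·y - 2, 2·x·y + 4·x + 2·y], [3·y^2 + 3·y - 2, 6·x·y + 3·x + 4·y]].
At the point, J = [[6.250, -4.000], [9.250, -6.000]].
det J = -0.500.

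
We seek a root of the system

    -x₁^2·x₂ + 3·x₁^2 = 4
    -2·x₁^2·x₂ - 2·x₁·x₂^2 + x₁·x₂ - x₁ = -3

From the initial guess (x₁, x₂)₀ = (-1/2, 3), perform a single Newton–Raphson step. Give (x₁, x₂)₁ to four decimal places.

At (-1/2, 3): F = (-4.0000, 9.5000).
Jacobian J = [[-2·x₁·x₂ + 6·x₁, -x₁^2], [-4·x₁·x₂ - 2·x₂^2 + x₂ - 1, -2·x₁^2 - 4·x₁·x₂ + x₁]].
At the point, J = [[0.0000, -0.2500], [-10.0000, 5.0000]] (det J = -2.5000).
Solving J·Δ = −F gives Δ = (-7.0500, -16.0000).
Then the next iterate is (x₁, x₂)₁ = (-7.5500, -13.0000).

(-7.5500, -13.0000)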